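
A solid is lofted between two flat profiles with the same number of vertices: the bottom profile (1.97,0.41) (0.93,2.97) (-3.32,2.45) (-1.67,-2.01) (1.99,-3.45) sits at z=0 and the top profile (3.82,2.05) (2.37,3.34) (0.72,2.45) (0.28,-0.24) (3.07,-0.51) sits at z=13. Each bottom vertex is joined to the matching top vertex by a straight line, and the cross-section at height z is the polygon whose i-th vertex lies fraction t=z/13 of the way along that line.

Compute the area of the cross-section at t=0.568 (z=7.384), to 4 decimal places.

Cross-section at t=0.568: each vertex is (1-t)·p0[i] + t·p1[i].
  v1: (1-0.568)·(1.97,0.41) + 0.568·(3.82,2.05) = (3.0208,1.3415)
  v2: (1-0.568)·(0.93,2.97) + 0.568·(2.37,3.34) = (1.7479,3.1802)
  v3: (1-0.568)·(-3.32,2.45) + 0.568·(0.72,2.45) = (-1.0253,2.4500)
  v4: (1-0.568)·(-1.67,-2.01) + 0.568·(0.28,-0.24) = (-0.5624,-1.0046)
  v5: (1-0.568)·(1.99,-3.45) + 0.568·(3.07,-0.51) = (2.6034,-1.7801)
Shoelace sum Σ(x_i·y_{i+1} − x_{i+1}·y_i):
  i=1: 3.0208·3.1802 − 1.7479·1.3415 = +7.2618 (running +7.2618)
  i=2: 1.7479·2.4500 − -1.0253·3.1802 = +7.5430 (running +14.8047)
  i=3: -1.0253·-1.0046 − -0.5624·2.4500 = +2.4079 (running +17.2126)
  i=4: -0.5624·-1.7801 − 2.6034·-1.0046 = +3.6166 (running +20.8293)
  i=5: 2.6034·1.3415 − 3.0208·-1.7801 = +8.8698 (running +29.6991)
Area = |Σ|/2 = |29.6991|/2 = 14.8496

Area at t=0.568: 14.8496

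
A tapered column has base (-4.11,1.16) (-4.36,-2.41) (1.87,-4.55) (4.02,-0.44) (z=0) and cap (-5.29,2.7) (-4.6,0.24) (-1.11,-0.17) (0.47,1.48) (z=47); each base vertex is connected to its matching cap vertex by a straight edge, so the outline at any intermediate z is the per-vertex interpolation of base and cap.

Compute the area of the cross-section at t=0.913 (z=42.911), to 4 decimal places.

Cross-section at t=0.913: each vertex is (1-t)·p0[i] + t·p1[i].
  v1: (1-0.913)·(-4.11,1.16) + 0.913·(-5.29,2.7) = (-5.1873,2.5660)
  v2: (1-0.913)·(-4.36,-2.41) + 0.913·(-4.6,0.24) = (-4.5791,0.0095)
  v3: (1-0.913)·(1.87,-4.55) + 0.913·(-1.11,-0.17) = (-0.8507,-0.5511)
  v4: (1-0.913)·(4.02,-0.44) + 0.913·(0.47,1.48) = (0.7788,1.3130)
Shoelace sum Σ(x_i·y_{i+1} − x_{i+1}·y_i):
  i=1: -5.1873·0.0095 − -4.5791·2.5660 = +11.7011 (running +11.7011)
  i=2: -4.5791·-0.5511 − -0.8507·0.0095 = +2.5314 (running +14.2325)
  i=3: -0.8507·1.3130 − 0.7788·-0.5511 = -0.6878 (running +13.5447)
  i=4: 0.7788·2.5660 − -5.1873·1.3130 = +8.8093 (running +22.3540)
Area = |Σ|/2 = |22.3540|/2 = 11.1770

Area at t=0.913: 11.1770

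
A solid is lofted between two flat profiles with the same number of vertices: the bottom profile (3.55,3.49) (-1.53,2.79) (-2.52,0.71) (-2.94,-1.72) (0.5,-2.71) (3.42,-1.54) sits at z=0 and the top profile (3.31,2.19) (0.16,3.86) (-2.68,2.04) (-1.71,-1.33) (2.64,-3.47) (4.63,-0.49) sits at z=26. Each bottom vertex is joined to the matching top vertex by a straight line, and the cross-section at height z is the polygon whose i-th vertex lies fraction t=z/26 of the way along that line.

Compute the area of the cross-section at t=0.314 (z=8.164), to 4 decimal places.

Cross-section at t=0.314: each vertex is (1-t)·p0[i] + t·p1[i].
  v1: (1-0.314)·(3.55,3.49) + 0.314·(3.31,2.19) = (3.4746,3.0818)
  v2: (1-0.314)·(-1.53,2.79) + 0.314·(0.16,3.86) = (-0.9993,3.1260)
  v3: (1-0.314)·(-2.52,0.71) + 0.314·(-2.68,2.04) = (-2.5702,1.1276)
  v4: (1-0.314)·(-2.94,-1.72) + 0.314·(-1.71,-1.33) = (-2.5538,-1.5975)
  v5: (1-0.314)·(0.5,-2.71) + 0.314·(2.64,-3.47) = (1.1720,-2.9486)
  v6: (1-0.314)·(3.42,-1.54) + 0.314·(4.63,-0.49) = (3.7999,-1.2103)
Shoelace sum Σ(x_i·y_{i+1} − x_{i+1}·y_i):
  i=1: 3.4746·3.1260 − -0.9993·3.0818 = +13.9414 (running +13.9414)
  i=2: -0.9993·1.1276 − -2.5702·3.1260 = +6.9076 (running +20.8491)
  i=3: -2.5702·-1.5975 − -2.5538·1.1276 = +6.9858 (running +27.8348)
  i=4: -2.5538·-2.9486 − 1.1720·-1.5975 = +9.4024 (running +37.2372)
  i=5: 1.1720·-1.2103 − 3.7999·-2.9486 = +9.7862 (running +47.0235)
  i=6: 3.7999·3.0818 − 3.4746·-1.2103 = +15.9160 (running +62.9395)
Area = |Σ|/2 = |62.9395|/2 = 31.4697

Area at t=0.314: 31.4697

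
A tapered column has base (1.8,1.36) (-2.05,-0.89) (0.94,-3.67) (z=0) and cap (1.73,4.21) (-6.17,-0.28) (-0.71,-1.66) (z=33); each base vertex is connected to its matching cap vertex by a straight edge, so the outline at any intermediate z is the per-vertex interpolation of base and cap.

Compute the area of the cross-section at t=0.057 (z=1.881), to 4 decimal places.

Area at t=0.057: 9.2316

Cross-section at t=0.057: each vertex is (1-t)·p0[i] + t·p1[i].
  v1: (1-0.057)·(1.8,1.36) + 0.057·(1.73,4.21) = (1.7960,1.5225)
  v2: (1-0.057)·(-2.05,-0.89) + 0.057·(-6.17,-0.28) = (-2.2848,-0.8552)
  v3: (1-0.057)·(0.94,-3.67) + 0.057·(-0.71,-1.66) = (0.8459,-3.5554)
Shoelace sum Σ(x_i·y_{i+1} − x_{i+1}·y_i):
  i=1: 1.7960·-0.8552 − -2.2848·1.5225 = +1.9426 (running +1.9426)
  i=2: -2.2848·-3.5554 − 0.8459·-0.8552 = +8.8471 (running +10.7896)
  i=3: 0.8459·1.5225 − 1.7960·-3.5554 = +7.6735 (running +18.4631)
Area = |Σ|/2 = |18.4631|/2 = 9.2316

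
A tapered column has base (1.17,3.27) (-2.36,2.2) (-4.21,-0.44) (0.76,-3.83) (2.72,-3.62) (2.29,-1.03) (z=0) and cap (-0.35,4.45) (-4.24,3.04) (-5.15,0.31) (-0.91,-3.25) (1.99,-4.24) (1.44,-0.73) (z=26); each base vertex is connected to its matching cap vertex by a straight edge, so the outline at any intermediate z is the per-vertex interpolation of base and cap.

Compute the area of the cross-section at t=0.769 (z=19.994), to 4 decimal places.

Cross-section at t=0.769: each vertex is (1-t)·p0[i] + t·p1[i].
  v1: (1-0.769)·(1.17,3.27) + 0.769·(-0.35,4.45) = (0.0011,4.1774)
  v2: (1-0.769)·(-2.36,2.2) + 0.769·(-4.24,3.04) = (-3.8057,2.8460)
  v3: (1-0.769)·(-4.21,-0.44) + 0.769·(-5.15,0.31) = (-4.9329,0.1367)
  v4: (1-0.769)·(0.76,-3.83) + 0.769·(-0.91,-3.25) = (-0.5242,-3.3840)
  v5: (1-0.769)·(2.72,-3.62) + 0.769·(1.99,-4.24) = (2.1586,-4.0968)
  v6: (1-0.769)·(2.29,-1.03) + 0.769·(1.44,-0.73) = (1.6363,-0.7993)
Shoelace sum Σ(x_i·y_{i+1} − x_{i+1}·y_i):
  i=1: 0.0011·2.8460 − -3.8057·4.1774 = +15.9013 (running +15.9013)
  i=2: -3.8057·0.1367 − -4.9329·2.8460 = +13.5183 (running +29.4196)
  i=3: -4.9329·-3.3840 − -0.5242·0.1367 = +16.7644 (running +46.1840)
  i=4: -0.5242·-4.0968 − 2.1586·-3.3840 = +9.4524 (running +55.6364)
  i=5: 2.1586·-0.7993 − 1.6363·-4.0968 = +4.9784 (running +60.6147)
  i=6: 1.6363·4.1774 − 0.0011·-0.7993 = +6.8366 (running +67.4514)
Area = |Σ|/2 = |67.4514|/2 = 33.7257

Area at t=0.769: 33.7257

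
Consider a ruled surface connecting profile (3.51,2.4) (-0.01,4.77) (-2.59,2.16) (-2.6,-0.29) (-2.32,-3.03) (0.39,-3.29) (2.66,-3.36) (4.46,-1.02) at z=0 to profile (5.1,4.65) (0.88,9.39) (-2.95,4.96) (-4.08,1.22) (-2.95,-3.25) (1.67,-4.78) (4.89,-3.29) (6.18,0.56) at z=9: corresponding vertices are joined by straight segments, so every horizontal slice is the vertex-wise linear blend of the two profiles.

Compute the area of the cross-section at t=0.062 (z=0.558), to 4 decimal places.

Area at t=0.062: 45.4680

Cross-section at t=0.062: each vertex is (1-t)·p0[i] + t·p1[i].
  v1: (1-0.062)·(3.51,2.4) + 0.062·(5.1,4.65) = (3.6086,2.5395)
  v2: (1-0.062)·(-0.01,4.77) + 0.062·(0.88,9.39) = (0.0452,5.0564)
  v3: (1-0.062)·(-2.59,2.16) + 0.062·(-2.95,4.96) = (-2.6123,2.3336)
  v4: (1-0.062)·(-2.6,-0.29) + 0.062·(-4.08,1.22) = (-2.6918,-0.1964)
  v5: (1-0.062)·(-2.32,-3.03) + 0.062·(-2.95,-3.25) = (-2.3591,-3.0436)
  v6: (1-0.062)·(0.39,-3.29) + 0.062·(1.67,-4.78) = (0.4694,-3.3824)
  v7: (1-0.062)·(2.66,-3.36) + 0.062·(4.89,-3.29) = (2.7983,-3.3557)
  v8: (1-0.062)·(4.46,-1.02) + 0.062·(6.18,0.56) = (4.5666,-0.9220)
Shoelace sum Σ(x_i·y_{i+1} − x_{i+1}·y_i):
  i=1: 3.6086·5.0564 − 0.0452·2.5395 = +18.1318 (running +18.1318)
  i=2: 0.0452·2.3336 − -2.6123·5.0564 = +13.3145 (running +31.4463)
  i=3: -2.6123·-0.1964 − -2.6918·2.3336 = +6.7945 (running +38.2408)
  i=4: -2.6918·-3.0436 − -2.3591·-0.1964 = +7.7295 (running +45.9703)
  i=5: -2.3591·-3.3824 − 0.4694·-3.0436 = +9.4078 (running +55.3781)
  i=6: 0.4694·-3.3557 − 2.7983·-3.3824 = +7.8898 (running +63.2678)
  i=7: 2.7983·-0.9220 − 4.5666·-3.3557 = +12.7440 (running +76.0118)
  i=8: 4.5666·2.5395 − 3.6086·-0.9220 = +14.9242 (running +90.9361)
Area = |Σ|/2 = |90.9361|/2 = 45.4680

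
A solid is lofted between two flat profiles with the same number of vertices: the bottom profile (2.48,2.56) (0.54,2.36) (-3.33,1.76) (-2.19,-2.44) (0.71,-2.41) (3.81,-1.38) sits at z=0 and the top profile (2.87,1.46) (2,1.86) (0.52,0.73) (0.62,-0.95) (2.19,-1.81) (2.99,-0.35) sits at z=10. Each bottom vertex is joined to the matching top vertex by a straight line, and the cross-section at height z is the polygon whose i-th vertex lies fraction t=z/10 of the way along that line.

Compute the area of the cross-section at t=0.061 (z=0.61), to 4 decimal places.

Cross-section at t=0.061: each vertex is (1-t)·p0[i] + t·p1[i].
  v1: (1-0.061)·(2.48,2.56) + 0.061·(2.87,1.46) = (2.5038,2.4929)
  v2: (1-0.061)·(0.54,2.36) + 0.061·(2,1.86) = (0.6291,2.3295)
  v3: (1-0.061)·(-3.33,1.76) + 0.061·(0.52,0.73) = (-3.0952,1.6972)
  v4: (1-0.061)·(-2.19,-2.44) + 0.061·(0.62,-0.95) = (-2.0186,-2.3491)
  v5: (1-0.061)·(0.71,-2.41) + 0.061·(2.19,-1.81) = (0.8003,-2.3734)
  v6: (1-0.061)·(3.81,-1.38) + 0.061·(2.99,-0.35) = (3.7600,-1.3172)
Shoelace sum Σ(x_i·y_{i+1} − x_{i+1}·y_i):
  i=1: 2.5038·2.3295 − 0.6291·2.4929 = +4.2644 (running +4.2644)
  i=2: 0.6291·1.6972 − -3.0952·2.3295 = +8.2778 (running +12.5422)
  i=3: -3.0952·-2.3491 − -2.0186·1.6972 = +10.6967 (running +23.2389)
  i=4: -2.0186·-2.3734 − 0.8003·-2.3491 = +6.6709 (running +29.9098)
  i=5: 0.8003·-1.3172 − 3.7600·-2.3734 = +7.8698 (running +37.7796)
  i=6: 3.7600·2.4929 − 2.5038·-1.3172 = +12.6712 (running +50.4508)
Area = |Σ|/2 = |50.4508|/2 = 25.2254

Area at t=0.061: 25.2254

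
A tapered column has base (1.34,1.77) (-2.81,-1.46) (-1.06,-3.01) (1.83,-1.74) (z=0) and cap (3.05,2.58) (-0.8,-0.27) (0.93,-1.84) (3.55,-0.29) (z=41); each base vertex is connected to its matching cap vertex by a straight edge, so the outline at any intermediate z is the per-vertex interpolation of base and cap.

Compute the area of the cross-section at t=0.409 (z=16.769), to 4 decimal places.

Area at t=0.409: 10.6717

Cross-section at t=0.409: each vertex is (1-t)·p0[i] + t·p1[i].
  v1: (1-0.409)·(1.34,1.77) + 0.409·(3.05,2.58) = (2.0394,2.1013)
  v2: (1-0.409)·(-2.81,-1.46) + 0.409·(-0.8,-0.27) = (-1.9879,-0.9733)
  v3: (1-0.409)·(-1.06,-3.01) + 0.409·(0.93,-1.84) = (-0.2461,-2.5315)
  v4: (1-0.409)·(1.83,-1.74) + 0.409·(3.55,-0.29) = (2.5335,-1.1469)
Shoelace sum Σ(x_i·y_{i+1} − x_{i+1}·y_i):
  i=1: 2.0394·-0.9733 − -1.9879·2.1013 = +2.1923 (running +2.1923)
  i=2: -1.9879·-2.5315 − -0.2461·-0.9733 = +4.7928 (running +6.9851)
  i=3: -0.2461·-1.1469 − 2.5335·-2.5315 = +6.6957 (running +13.6808)
  i=4: 2.5335·2.1013 − 2.0394·-1.1469 = +7.6627 (running +21.3434)
Area = |Σ|/2 = |21.3434|/2 = 10.6717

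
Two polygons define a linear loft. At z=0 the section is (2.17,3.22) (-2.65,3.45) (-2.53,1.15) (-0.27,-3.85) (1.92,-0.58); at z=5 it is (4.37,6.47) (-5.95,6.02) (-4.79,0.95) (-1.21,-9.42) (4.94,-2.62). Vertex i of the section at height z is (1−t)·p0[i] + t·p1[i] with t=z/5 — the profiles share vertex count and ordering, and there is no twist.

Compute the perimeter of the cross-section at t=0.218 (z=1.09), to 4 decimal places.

Cross-section at t=0.218: each vertex is (1-t)·p0[i] + t·p1[i].
  v1: (1-0.218)·(2.17,3.22) + 0.218·(4.37,6.47) = (2.6496,3.9285)
  v2: (1-0.218)·(-2.65,3.45) + 0.218·(-5.95,6.02) = (-3.3694,4.0103)
  v3: (1-0.218)·(-2.53,1.15) + 0.218·(-4.79,0.95) = (-3.0227,1.1064)
  v4: (1-0.218)·(-0.27,-3.85) + 0.218·(-1.21,-9.42) = (-0.4749,-5.0643)
  v5: (1-0.218)·(1.92,-0.58) + 0.218·(4.94,-2.62) = (2.5784,-1.0247)
Perimeter = Σ |v_{i+1} − v_i|:
  edge 1→2: √(-6.0190² + 0.0818²) = 6.0196 (running 6.0196)
  edge 2→3: √(0.3467² + -2.9039²) = 2.9245 (running 8.9440)
  edge 3→4: √(2.5478² + -6.1707²) = 6.6759 (running 15.6200)
  edge 4→5: √(3.0533² + 4.0395²) = 5.0636 (running 20.6836)
  edge 5→1: √(0.0712² + 4.9532²) = 4.9537 (running 25.6373)
Perimeter = 25.6373

Perimeter at t=0.218: 25.6373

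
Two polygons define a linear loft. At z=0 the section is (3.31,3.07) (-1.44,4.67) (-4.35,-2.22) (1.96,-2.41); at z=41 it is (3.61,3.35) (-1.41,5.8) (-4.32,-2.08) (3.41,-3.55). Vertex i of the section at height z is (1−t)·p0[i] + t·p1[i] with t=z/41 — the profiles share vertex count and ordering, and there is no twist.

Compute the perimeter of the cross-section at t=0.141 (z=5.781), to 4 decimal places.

Cross-section at t=0.141: each vertex is (1-t)·p0[i] + t·p1[i].
  v1: (1-0.141)·(3.31,3.07) + 0.141·(3.61,3.35) = (3.3523,3.1095)
  v2: (1-0.141)·(-1.44,4.67) + 0.141·(-1.41,5.8) = (-1.4358,4.8293)
  v3: (1-0.141)·(-4.35,-2.22) + 0.141·(-4.32,-2.08) = (-4.3458,-2.2003)
  v4: (1-0.141)·(1.96,-2.41) + 0.141·(3.41,-3.55) = (2.1644,-2.5707)
Perimeter = Σ |v_{i+1} − v_i|:
  edge 1→2: √(-4.7881² + 1.7198²) = 5.0876 (running 5.0876)
  edge 2→3: √(-2.9100² + -7.0296²) = 7.6081 (running 12.6957)
  edge 3→4: √(6.5102² + -0.3705²) = 6.5208 (running 19.2164)
  edge 4→1: √(1.1879² + 5.6802²) = 5.8031 (running 25.0195)
Perimeter = 25.0195

Perimeter at t=0.141: 25.0195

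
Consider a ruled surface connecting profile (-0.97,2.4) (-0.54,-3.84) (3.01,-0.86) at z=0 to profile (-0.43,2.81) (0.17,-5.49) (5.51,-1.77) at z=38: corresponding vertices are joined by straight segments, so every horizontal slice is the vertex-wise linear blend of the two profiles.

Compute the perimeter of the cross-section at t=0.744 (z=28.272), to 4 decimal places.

Perimeter at t=0.744: 20.7143

Cross-section at t=0.744: each vertex is (1-t)·p0[i] + t·p1[i].
  v1: (1-0.744)·(-0.97,2.4) + 0.744·(-0.43,2.81) = (-0.5682,2.7050)
  v2: (1-0.744)·(-0.54,-3.84) + 0.744·(0.17,-5.49) = (-0.0118,-5.0676)
  v3: (1-0.744)·(3.01,-0.86) + 0.744·(5.51,-1.77) = (4.8700,-1.5370)
Perimeter = Σ |v_{i+1} − v_i|:
  edge 1→2: √(0.5565² + -7.7726²) = 7.7925 (running 7.7925)
  edge 2→3: √(4.8818² + 3.5306²) = 6.0247 (running 13.8172)
  edge 3→1: √(-5.4382² + 4.2421²) = 6.8971 (running 20.7143)
Perimeter = 20.7143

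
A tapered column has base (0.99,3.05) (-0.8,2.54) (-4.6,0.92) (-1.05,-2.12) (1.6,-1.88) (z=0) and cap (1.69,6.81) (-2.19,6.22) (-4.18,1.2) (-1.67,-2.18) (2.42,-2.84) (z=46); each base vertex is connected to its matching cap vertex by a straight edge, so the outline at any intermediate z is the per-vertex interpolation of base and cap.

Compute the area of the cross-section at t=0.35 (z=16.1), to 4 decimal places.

Cross-section at t=0.35: each vertex is (1-t)·p0[i] + t·p1[i].
  v1: (1-0.35)·(0.99,3.05) + 0.35·(1.69,6.81) = (1.2350,4.3660)
  v2: (1-0.35)·(-0.8,2.54) + 0.35·(-2.19,6.22) = (-1.2865,3.8280)
  v3: (1-0.35)·(-4.6,0.92) + 0.35·(-4.18,1.2) = (-4.4530,1.0180)
  v4: (1-0.35)·(-1.05,-2.12) + 0.35·(-1.67,-2.18) = (-1.2670,-2.1410)
  v5: (1-0.35)·(1.6,-1.88) + 0.35·(2.42,-2.84) = (1.8870,-2.2160)
Shoelace sum Σ(x_i·y_{i+1} − x_{i+1}·y_i):
  i=1: 1.2350·3.8280 − -1.2865·4.3660 = +10.3444 (running +10.3444)
  i=2: -1.2865·1.0180 − -4.4530·3.8280 = +15.7364 (running +26.0809)
  i=3: -4.4530·-2.1410 − -1.2670·1.0180 = +10.8237 (running +36.9045)
  i=4: -1.2670·-2.2160 − 1.8870·-2.1410 = +6.8477 (running +43.7523)
  i=5: 1.8870·4.3660 − 1.2350·-2.2160 = +10.9754 (running +54.7277)
Area = |Σ|/2 = |54.7277|/2 = 27.3638

Area at t=0.35: 27.3638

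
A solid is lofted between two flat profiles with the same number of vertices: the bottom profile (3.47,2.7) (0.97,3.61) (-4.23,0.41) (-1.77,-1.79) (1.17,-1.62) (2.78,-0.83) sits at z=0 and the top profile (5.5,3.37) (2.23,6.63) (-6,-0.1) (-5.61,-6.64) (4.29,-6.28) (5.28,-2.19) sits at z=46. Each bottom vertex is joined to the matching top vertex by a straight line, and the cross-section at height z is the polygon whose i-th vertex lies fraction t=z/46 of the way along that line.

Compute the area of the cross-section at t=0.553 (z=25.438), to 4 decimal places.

Area at t=0.553: 66.4325

Cross-section at t=0.553: each vertex is (1-t)·p0[i] + t·p1[i].
  v1: (1-0.553)·(3.47,2.7) + 0.553·(5.5,3.37) = (4.5926,3.0705)
  v2: (1-0.553)·(0.97,3.61) + 0.553·(2.23,6.63) = (1.6668,5.2801)
  v3: (1-0.553)·(-4.23,0.41) + 0.553·(-6,-0.1) = (-5.2088,0.1280)
  v4: (1-0.553)·(-1.77,-1.79) + 0.553·(-5.61,-6.64) = (-3.8935,-4.4721)
  v5: (1-0.553)·(1.17,-1.62) + 0.553·(4.29,-6.28) = (2.8954,-4.1970)
  v6: (1-0.553)·(2.78,-0.83) + 0.553·(5.28,-2.19) = (4.1625,-1.5821)
Shoelace sum Σ(x_i·y_{i+1} − x_{i+1}·y_i):
  i=1: 4.5926·5.2801 − 1.6668·3.0705 = +19.1313 (running +19.1313)
  i=2: 1.6668·0.1280 − -5.2088·5.2801 = +27.7161 (running +46.8474)
  i=3: -5.2088·-4.4721 − -3.8935·0.1280 = +23.7923 (running +70.6397)
  i=4: -3.8935·-4.1970 − 2.8954·-4.4721 = +29.2892 (running +99.9289)
  i=5: 2.8954·-1.5821 − 4.1625·-4.1970 = +12.8892 (running +112.8182)
  i=6: 4.1625·3.0705 − 4.5926·-1.5821 = +20.0468 (running +132.8650)
Area = |Σ|/2 = |132.8650|/2 = 66.4325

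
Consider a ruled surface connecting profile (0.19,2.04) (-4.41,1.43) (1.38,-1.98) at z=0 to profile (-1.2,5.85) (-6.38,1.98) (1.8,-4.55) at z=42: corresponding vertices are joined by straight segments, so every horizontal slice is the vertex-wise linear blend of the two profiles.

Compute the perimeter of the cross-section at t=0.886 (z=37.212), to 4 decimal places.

Perimeter at t=0.886: 26.2965

Cross-section at t=0.886: each vertex is (1-t)·p0[i] + t·p1[i].
  v1: (1-0.886)·(0.19,2.04) + 0.886·(-1.2,5.85) = (-1.0415,5.4157)
  v2: (1-0.886)·(-4.41,1.43) + 0.886·(-6.38,1.98) = (-6.1554,1.9173)
  v3: (1-0.886)·(1.38,-1.98) + 0.886·(1.8,-4.55) = (1.7521,-4.2570)
Perimeter = Σ |v_{i+1} − v_i|:
  edge 1→2: √(-5.1139² + -3.4984²) = 6.1960 (running 6.1960)
  edge 2→3: √(7.9075² + -6.1743²) = 10.0325 (running 16.2285)
  edge 3→1: √(-2.7937² + 9.6727²) = 10.0680 (running 26.2965)
Perimeter = 26.2965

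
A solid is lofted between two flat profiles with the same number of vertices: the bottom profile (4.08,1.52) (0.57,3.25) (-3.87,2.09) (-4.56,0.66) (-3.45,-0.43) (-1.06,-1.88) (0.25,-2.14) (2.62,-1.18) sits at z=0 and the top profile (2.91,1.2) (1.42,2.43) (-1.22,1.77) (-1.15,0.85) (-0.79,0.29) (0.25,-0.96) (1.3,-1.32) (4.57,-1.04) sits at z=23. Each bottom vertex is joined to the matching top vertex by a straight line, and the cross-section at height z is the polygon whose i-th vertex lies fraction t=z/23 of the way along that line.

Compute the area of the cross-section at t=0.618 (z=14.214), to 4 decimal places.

Cross-section at t=0.618: each vertex is (1-t)·p0[i] + t·p1[i].
  v1: (1-0.618)·(4.08,1.52) + 0.618·(2.91,1.2) = (3.3569,1.3222)
  v2: (1-0.618)·(0.57,3.25) + 0.618·(1.42,2.43) = (1.0953,2.7432)
  v3: (1-0.618)·(-3.87,2.09) + 0.618·(-1.22,1.77) = (-2.2323,1.8922)
  v4: (1-0.618)·(-4.56,0.66) + 0.618·(-1.15,0.85) = (-2.4526,0.7774)
  v5: (1-0.618)·(-3.45,-0.43) + 0.618·(-0.79,0.29) = (-1.8061,0.0150)
  v6: (1-0.618)·(-1.06,-1.88) + 0.618·(0.25,-0.96) = (-0.2504,-1.3114)
  v7: (1-0.618)·(0.25,-2.14) + 0.618·(1.3,-1.32) = (0.8989,-1.6332)
  v8: (1-0.618)·(2.62,-1.18) + 0.618·(4.57,-1.04) = (3.8251,-1.0935)
Shoelace sum Σ(x_i·y_{i+1} − x_{i+1}·y_i):
  i=1: 3.3569·2.7432 − 1.0953·1.3222 = +7.7606 (running +7.7606)
  i=2: 1.0953·1.8922 − -2.2323·2.7432 = +8.1963 (running +15.9569)
  i=3: -2.2323·0.7774 − -2.4526·1.8922 = +2.9055 (running +18.8625)
  i=4: -2.4526·0.0150 − -1.8061·0.7774 = +1.3674 (running +20.2299)
  i=5: -1.8061·-1.3114 − -0.2504·0.0150 = +2.3724 (running +22.6022)
  i=6: -0.2504·-1.6332 − 0.8989·-1.3114 = +1.5878 (running +24.1901)
  i=7: 0.8989·-1.0935 − 3.8251·-1.6332 = +5.2644 (running +29.4545)
  i=8: 3.8251·1.3222 − 3.3569·-1.0935 = +8.7284 (running +38.1829)
Area = |Σ|/2 = |38.1829|/2 = 19.0915

Area at t=0.618: 19.0915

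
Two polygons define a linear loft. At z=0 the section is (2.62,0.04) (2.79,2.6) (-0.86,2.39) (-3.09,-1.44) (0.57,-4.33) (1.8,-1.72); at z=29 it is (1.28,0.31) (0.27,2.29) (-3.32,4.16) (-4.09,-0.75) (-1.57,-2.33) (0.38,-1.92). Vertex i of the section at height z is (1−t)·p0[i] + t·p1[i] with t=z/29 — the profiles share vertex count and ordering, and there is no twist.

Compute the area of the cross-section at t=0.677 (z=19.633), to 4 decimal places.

Cross-section at t=0.677: each vertex is (1-t)·p0[i] + t·p1[i].
  v1: (1-0.677)·(2.62,0.04) + 0.677·(1.28,0.31) = (1.7128,0.2228)
  v2: (1-0.677)·(2.79,2.6) + 0.677·(0.27,2.29) = (1.0840,2.3901)
  v3: (1-0.677)·(-0.86,2.39) + 0.677·(-3.32,4.16) = (-2.5254,3.5883)
  v4: (1-0.677)·(-3.09,-1.44) + 0.677·(-4.09,-0.75) = (-3.7670,-0.9729)
  v5: (1-0.677)·(0.57,-4.33) + 0.677·(-1.57,-2.33) = (-0.8788,-2.9760)
  v6: (1-0.677)·(1.8,-1.72) + 0.677·(0.38,-1.92) = (0.8387,-1.8554)
Shoelace sum Σ(x_i·y_{i+1} − x_{i+1}·y_i):
  i=1: 1.7128·2.3901 − 1.0840·0.2228 = +3.8524 (running +3.8524)
  i=2: 1.0840·3.5883 − -2.5254·2.3901 = +9.9256 (running +13.7780)
  i=3: -2.5254·-0.9729 − -3.7670·3.5883 = +15.9740 (running +29.7520)
  i=4: -3.7670·-2.9760 − -0.8788·-0.9729 = +10.3557 (running +40.1077)
  i=5: -0.8788·-1.8554 − 0.8387·-2.9760 = +4.1263 (running +44.2340)
  i=6: 0.8387·0.2228 − 1.7128·-1.8554 = +3.3648 (running +47.5988)
Area = |Σ|/2 = |47.5988|/2 = 23.7994

Area at t=0.677: 23.7994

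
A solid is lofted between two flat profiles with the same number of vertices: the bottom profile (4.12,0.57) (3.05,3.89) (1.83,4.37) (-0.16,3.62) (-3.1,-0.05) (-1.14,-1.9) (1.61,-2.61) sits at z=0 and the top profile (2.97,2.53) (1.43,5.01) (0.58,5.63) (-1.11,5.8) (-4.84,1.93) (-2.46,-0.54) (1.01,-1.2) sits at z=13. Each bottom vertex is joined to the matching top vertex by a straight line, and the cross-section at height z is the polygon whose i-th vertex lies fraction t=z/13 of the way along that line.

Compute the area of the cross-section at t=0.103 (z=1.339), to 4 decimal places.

Cross-section at t=0.103: each vertex is (1-t)·p0[i] + t·p1[i].
  v1: (1-0.103)·(4.12,0.57) + 0.103·(2.97,2.53) = (4.0015,0.7719)
  v2: (1-0.103)·(3.05,3.89) + 0.103·(1.43,5.01) = (2.8831,4.0054)
  v3: (1-0.103)·(1.83,4.37) + 0.103·(0.58,5.63) = (1.7012,4.4998)
  v4: (1-0.103)·(-0.16,3.62) + 0.103·(-1.11,5.8) = (-0.2579,3.8445)
  v5: (1-0.103)·(-3.1,-0.05) + 0.103·(-4.84,1.93) = (-3.2792,0.1539)
  v6: (1-0.103)·(-1.14,-1.9) + 0.103·(-2.46,-0.54) = (-1.2760,-1.7599)
  v7: (1-0.103)·(1.61,-2.61) + 0.103·(1.01,-1.2) = (1.5482,-2.4648)
Shoelace sum Σ(x_i·y_{i+1} − x_{i+1}·y_i):
  i=1: 4.0015·4.0054 − 2.8831·0.7719 = +13.8022 (running +13.8022)
  i=2: 2.8831·4.4998 − 1.7012·4.0054 = +6.1594 (running +19.9616)
  i=3: 1.7012·3.8445 − -0.2579·4.4998 = +7.7008 (running +27.6624)
  i=4: -0.2579·0.1539 − -3.2792·3.8445 = +12.5674 (running +40.2298)
  i=5: -3.2792·-1.7599 − -1.2760·0.1539 = +5.9676 (running +46.1974)
  i=6: -1.2760·-2.4648 − 1.5482·-1.7599 = +5.8697 (running +52.0670)
  i=7: 1.5482·0.7719 − 4.0015·-2.4648 = +11.0579 (running +63.1249)
Area = |Σ|/2 = |63.1249|/2 = 31.5625

Area at t=0.103: 31.5625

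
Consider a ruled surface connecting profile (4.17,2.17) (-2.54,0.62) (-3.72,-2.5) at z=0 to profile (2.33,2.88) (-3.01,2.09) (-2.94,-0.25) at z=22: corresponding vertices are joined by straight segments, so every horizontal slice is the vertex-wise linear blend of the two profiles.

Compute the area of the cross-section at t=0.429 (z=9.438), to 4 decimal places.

Area at t=0.429: 8.1325

Cross-section at t=0.429: each vertex is (1-t)·p0[i] + t·p1[i].
  v1: (1-0.429)·(4.17,2.17) + 0.429·(2.33,2.88) = (3.3806,2.4746)
  v2: (1-0.429)·(-2.54,0.62) + 0.429·(-3.01,2.09) = (-2.7416,1.2506)
  v3: (1-0.429)·(-3.72,-2.5) + 0.429·(-2.94,-0.25) = (-3.3854,-1.5347)
Shoelace sum Σ(x_i·y_{i+1} − x_{i+1}·y_i):
  i=1: 3.3806·1.2506 − -2.7416·2.4746 = +11.0123 (running +11.0123)
  i=2: -2.7416·-1.5347 − -3.3854·1.2506 = +8.4416 (running +19.4539)
  i=3: -3.3854·2.4746 − 3.3806·-1.5347 = -3.1890 (running +16.2649)
Area = |Σ|/2 = |16.2649|/2 = 8.1325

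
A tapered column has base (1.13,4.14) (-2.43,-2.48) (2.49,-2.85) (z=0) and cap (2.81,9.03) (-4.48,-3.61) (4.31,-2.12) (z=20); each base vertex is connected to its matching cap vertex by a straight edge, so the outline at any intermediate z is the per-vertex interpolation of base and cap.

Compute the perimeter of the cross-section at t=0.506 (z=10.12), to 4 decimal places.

Cross-section at t=0.506: each vertex is (1-t)·p0[i] + t·p1[i].
  v1: (1-0.506)·(1.13,4.14) + 0.506·(2.81,9.03) = (1.9801,6.6143)
  v2: (1-0.506)·(-2.43,-2.48) + 0.506·(-4.48,-3.61) = (-3.4673,-3.0518)
  v3: (1-0.506)·(2.49,-2.85) + 0.506·(4.31,-2.12) = (3.4109,-2.4806)
Perimeter = Σ |v_{i+1} − v_i|:
  edge 1→2: √(-5.4474² + -9.6661²) = 11.0954 (running 11.0954)
  edge 2→3: √(6.8782² + 0.5712²) = 6.9019 (running 17.9973)
  edge 3→1: √(-1.4308² + 9.0950²) = 9.2068 (running 27.2041)
Perimeter = 27.2041

Perimeter at t=0.506: 27.2041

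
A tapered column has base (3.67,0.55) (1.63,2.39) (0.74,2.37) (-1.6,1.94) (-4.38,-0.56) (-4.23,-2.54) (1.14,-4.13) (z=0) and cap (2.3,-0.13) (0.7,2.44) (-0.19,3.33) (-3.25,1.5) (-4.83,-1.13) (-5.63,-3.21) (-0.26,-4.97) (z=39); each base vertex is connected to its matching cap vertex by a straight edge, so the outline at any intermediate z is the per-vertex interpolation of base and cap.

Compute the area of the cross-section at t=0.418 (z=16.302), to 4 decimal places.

Area at t=0.418: 36.3750

Cross-section at t=0.418: each vertex is (1-t)·p0[i] + t·p1[i].
  v1: (1-0.418)·(3.67,0.55) + 0.418·(2.3,-0.13) = (3.0973,0.2658)
  v2: (1-0.418)·(1.63,2.39) + 0.418·(0.7,2.44) = (1.2413,2.4109)
  v3: (1-0.418)·(0.74,2.37) + 0.418·(-0.19,3.33) = (0.3513,2.7713)
  v4: (1-0.418)·(-1.6,1.94) + 0.418·(-3.25,1.5) = (-2.2897,1.7561)
  v5: (1-0.418)·(-4.38,-0.56) + 0.418·(-4.83,-1.13) = (-4.5681,-0.7983)
  v6: (1-0.418)·(-4.23,-2.54) + 0.418·(-5.63,-3.21) = (-4.8152,-2.8201)
  v7: (1-0.418)·(1.14,-4.13) + 0.418·(-0.26,-4.97) = (0.5548,-4.4811)
Shoelace sum Σ(x_i·y_{i+1} − x_{i+1}·y_i):
  i=1: 3.0973·2.4109 − 1.2413·0.2658 = +7.1375 (running +7.1375)
  i=2: 1.2413·2.7713 − 0.3513·2.4109 = +2.5930 (running +9.7305)
  i=3: 0.3513·1.7561 − -2.2897·2.7713 = +6.9622 (running +16.6928)
  i=4: -2.2897·-0.7983 − -4.5681·1.7561 = +9.8497 (running +26.5425)
  i=5: -4.5681·-2.8201 − -4.8152·-0.7983 = +9.0385 (running +35.5810)
  i=6: -4.8152·-4.4811 − 0.5548·-2.8201 = +23.1421 (running +58.7231)
  i=7: 0.5548·0.2658 − 3.0973·-4.4811 = +14.0270 (running +72.7501)
Area = |Σ|/2 = |72.7501|/2 = 36.3750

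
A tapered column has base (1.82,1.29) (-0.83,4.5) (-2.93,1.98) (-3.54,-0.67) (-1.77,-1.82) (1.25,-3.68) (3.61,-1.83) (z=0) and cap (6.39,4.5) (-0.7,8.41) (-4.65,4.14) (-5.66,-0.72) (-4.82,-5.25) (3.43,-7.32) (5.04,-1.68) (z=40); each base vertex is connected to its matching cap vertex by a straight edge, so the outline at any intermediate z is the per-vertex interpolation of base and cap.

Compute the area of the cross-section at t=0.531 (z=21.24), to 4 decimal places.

Cross-section at t=0.531: each vertex is (1-t)·p0[i] + t·p1[i].
  v1: (1-0.531)·(1.82,1.29) + 0.531·(6.39,4.5) = (4.2467,2.9945)
  v2: (1-0.531)·(-0.83,4.5) + 0.531·(-0.7,8.41) = (-0.7610,6.5762)
  v3: (1-0.531)·(-2.93,1.98) + 0.531·(-4.65,4.14) = (-3.8433,3.1270)
  v4: (1-0.531)·(-3.54,-0.67) + 0.531·(-5.66,-0.72) = (-4.6657,-0.6966)
  v5: (1-0.531)·(-1.77,-1.82) + 0.531·(-4.82,-5.25) = (-3.3896,-3.6413)
  v6: (1-0.531)·(1.25,-3.68) + 0.531·(3.43,-7.32) = (2.4076,-5.6128)
  v7: (1-0.531)·(3.61,-1.83) + 0.531·(5.04,-1.68) = (4.3693,-1.7504)
Shoelace sum Σ(x_i·y_{i+1} − x_{i+1}·y_i):
  i=1: 4.2467·6.5762 − -0.7610·2.9945 = +30.2057 (running +30.2057)
  i=2: -0.7610·3.1270 − -3.8433·6.5762 = +22.8950 (running +53.1007)
  i=3: -3.8433·-0.6966 − -4.6657·3.1270 = +17.2666 (running +70.3673)
  i=4: -4.6657·-3.6413 − -3.3896·-0.6966 = +14.6284 (running +84.9957)
  i=5: -3.3896·-5.6128 − 2.4076·-3.6413 = +27.7918 (running +112.7875)
  i=6: 2.4076·-1.7504 − 4.3693·-5.6128 = +20.3102 (running +133.0977)
  i=7: 4.3693·2.9945 − 4.2467·-1.7504 = +20.5172 (running +153.6149)
Area = |Σ|/2 = |153.6149|/2 = 76.8075

Area at t=0.531: 76.8075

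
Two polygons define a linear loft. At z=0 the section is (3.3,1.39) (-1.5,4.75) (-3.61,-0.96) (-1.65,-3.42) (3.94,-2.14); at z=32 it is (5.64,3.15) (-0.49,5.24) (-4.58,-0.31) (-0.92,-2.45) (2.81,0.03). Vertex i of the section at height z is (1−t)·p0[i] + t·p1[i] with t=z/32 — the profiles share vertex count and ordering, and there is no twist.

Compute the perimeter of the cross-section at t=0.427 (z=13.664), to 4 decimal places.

Cross-section at t=0.427: each vertex is (1-t)·p0[i] + t·p1[i].
  v1: (1-0.427)·(3.3,1.39) + 0.427·(5.64,3.15) = (4.2992,2.1415)
  v2: (1-0.427)·(-1.5,4.75) + 0.427·(-0.49,5.24) = (-1.0687,4.9592)
  v3: (1-0.427)·(-3.61,-0.96) + 0.427·(-4.58,-0.31) = (-4.0242,-0.6824)
  v4: (1-0.427)·(-1.65,-3.42) + 0.427·(-0.92,-2.45) = (-1.3383,-3.0058)
  v5: (1-0.427)·(3.94,-2.14) + 0.427·(2.81,0.03) = (3.4575,-1.2134)
Perimeter = Σ |v_{i+1} − v_i|:
  edge 1→2: √(-5.3679² + 2.8177²) = 6.0625 (running 6.0625)
  edge 2→3: √(-2.9555² + -5.6417²) = 6.3689 (running 12.4314)
  edge 3→4: √(2.6859² + -2.3234²) = 3.5513 (running 15.9828)
  edge 4→5: √(4.7958² + 1.7924²) = 5.1198 (running 21.1026)
  edge 5→1: √(0.8417² + 3.3549²) = 3.4589 (running 24.5615)
Perimeter = 24.5615

Perimeter at t=0.427: 24.5615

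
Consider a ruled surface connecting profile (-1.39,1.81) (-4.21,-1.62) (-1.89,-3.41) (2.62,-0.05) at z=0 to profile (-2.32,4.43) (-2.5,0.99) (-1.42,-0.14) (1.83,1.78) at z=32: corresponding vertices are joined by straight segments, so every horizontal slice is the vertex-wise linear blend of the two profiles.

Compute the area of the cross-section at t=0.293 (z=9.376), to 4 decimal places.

Area at t=0.293: 15.2736

Cross-section at t=0.293: each vertex is (1-t)·p0[i] + t·p1[i].
  v1: (1-0.293)·(-1.39,1.81) + 0.293·(-2.32,4.43) = (-1.6625,2.5777)
  v2: (1-0.293)·(-4.21,-1.62) + 0.293·(-2.5,0.99) = (-3.7090,-0.8553)
  v3: (1-0.293)·(-1.89,-3.41) + 0.293·(-1.42,-0.14) = (-1.7523,-2.4519)
  v4: (1-0.293)·(2.62,-0.05) + 0.293·(1.83,1.78) = (2.3885,0.4862)
Shoelace sum Σ(x_i·y_{i+1} − x_{i+1}·y_i):
  i=1: -1.6625·-0.8553 − -3.7090·2.5777 = +10.9823 (running +10.9823)
  i=2: -3.7090·-2.4519 − -1.7523·-0.8553 = +7.5953 (running +18.5776)
  i=3: -1.7523·0.4862 − 2.3885·-2.4519 = +5.0045 (running +23.5821)
  i=4: 2.3885·2.5777 − -1.6625·0.4862 = +6.9651 (running +30.5472)
Area = |Σ|/2 = |30.5472|/2 = 15.2736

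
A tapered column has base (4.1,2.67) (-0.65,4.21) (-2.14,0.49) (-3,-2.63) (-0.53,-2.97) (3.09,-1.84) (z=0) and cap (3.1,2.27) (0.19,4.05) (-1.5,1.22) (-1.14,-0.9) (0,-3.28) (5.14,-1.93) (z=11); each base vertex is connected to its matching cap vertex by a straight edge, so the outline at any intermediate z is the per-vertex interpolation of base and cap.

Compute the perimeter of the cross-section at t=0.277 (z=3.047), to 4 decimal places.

Cross-section at t=0.277: each vertex is (1-t)·p0[i] + t·p1[i].
  v1: (1-0.277)·(4.1,2.67) + 0.277·(3.1,2.27) = (3.8230,2.5592)
  v2: (1-0.277)·(-0.65,4.21) + 0.277·(0.19,4.05) = (-0.4173,4.1657)
  v3: (1-0.277)·(-2.14,0.49) + 0.277·(-1.5,1.22) = (-1.9627,0.6922)
  v4: (1-0.277)·(-3,-2.63) + 0.277·(-1.14,-0.9) = (-2.4848,-2.1508)
  v5: (1-0.277)·(-0.53,-2.97) + 0.277·(0,-3.28) = (-0.3832,-3.0559)
  v6: (1-0.277)·(3.09,-1.84) + 0.277·(5.14,-1.93) = (3.6578,-1.8649)
Perimeter = Σ |v_{i+1} − v_i|:
  edge 1→2: √(-4.2403² + 1.6065²) = 4.5344 (running 4.5344)
  edge 2→3: √(-1.5454² + -3.4735²) = 3.8017 (running 8.3362)
  edge 3→4: √(-0.5221² + -2.8430²) = 2.8905 (running 11.2267)
  edge 4→5: √(2.1016² + -0.9051²) = 2.2882 (running 13.5149)
  edge 5→6: √(4.0410² + 1.1909²) = 4.2129 (running 17.7278)
  edge 6→1: √(0.1652² + 4.4241²) = 4.4272 (running 22.1550)
Perimeter = 22.1550

Perimeter at t=0.277: 22.1550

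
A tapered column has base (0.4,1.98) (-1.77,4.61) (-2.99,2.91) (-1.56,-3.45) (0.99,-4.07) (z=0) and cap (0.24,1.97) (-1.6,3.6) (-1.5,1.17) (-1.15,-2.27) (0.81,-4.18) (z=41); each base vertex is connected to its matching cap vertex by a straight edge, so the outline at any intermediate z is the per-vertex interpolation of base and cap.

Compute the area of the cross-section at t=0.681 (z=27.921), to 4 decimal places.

Cross-section at t=0.681: each vertex is (1-t)·p0[i] + t·p1[i].
  v1: (1-0.681)·(0.4,1.98) + 0.681·(0.24,1.97) = (0.2910,1.9732)
  v2: (1-0.681)·(-1.77,4.61) + 0.681·(-1.6,3.6) = (-1.6542,3.9222)
  v3: (1-0.681)·(-2.99,2.91) + 0.681·(-1.5,1.17) = (-1.9753,1.7251)
  v4: (1-0.681)·(-1.56,-3.45) + 0.681·(-1.15,-2.27) = (-1.2808,-2.6464)
  v5: (1-0.681)·(0.99,-4.07) + 0.681·(0.81,-4.18) = (0.8674,-4.1449)
Shoelace sum Σ(x_i·y_{i+1} − x_{i+1}·y_i):
  i=1: 0.2910·3.9222 − -1.6542·1.9732 = +4.4056 (running +4.4056)
  i=2: -1.6542·1.7251 − -1.9753·3.9222 = +4.8939 (running +9.2995)
  i=3: -1.9753·-2.6464 − -1.2808·1.7251 = +7.4369 (running +16.7365)
  i=4: -1.2808·-4.1449 − 0.8674·-2.6464 = +7.6043 (running +24.3408)
  i=5: 0.8674·1.9732 − 0.2910·-4.1449 = +2.9179 (running +27.2587)
Area = |Σ|/2 = |27.2587|/2 = 13.6293

Area at t=0.681: 13.6293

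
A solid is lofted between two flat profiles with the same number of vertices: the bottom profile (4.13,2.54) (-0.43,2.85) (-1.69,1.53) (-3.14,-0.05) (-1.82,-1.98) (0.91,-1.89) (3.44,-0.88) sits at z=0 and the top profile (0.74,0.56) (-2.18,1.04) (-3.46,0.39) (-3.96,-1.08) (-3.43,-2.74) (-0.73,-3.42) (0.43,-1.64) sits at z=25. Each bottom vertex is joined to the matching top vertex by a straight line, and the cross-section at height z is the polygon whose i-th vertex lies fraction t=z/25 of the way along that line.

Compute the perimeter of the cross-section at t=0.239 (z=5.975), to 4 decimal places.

Cross-section at t=0.239: each vertex is (1-t)·p0[i] + t·p1[i].
  v1: (1-0.239)·(4.13,2.54) + 0.239·(0.74,0.56) = (3.3198,2.0668)
  v2: (1-0.239)·(-0.43,2.85) + 0.239·(-2.18,1.04) = (-0.8483,2.4174)
  v3: (1-0.239)·(-1.69,1.53) + 0.239·(-3.46,0.39) = (-2.1130,1.2575)
  v4: (1-0.239)·(-3.14,-0.05) + 0.239·(-3.96,-1.08) = (-3.3360,-0.2962)
  v5: (1-0.239)·(-1.82,-1.98) + 0.239·(-3.43,-2.74) = (-2.2048,-2.1616)
  v6: (1-0.239)·(0.91,-1.89) + 0.239·(-0.73,-3.42) = (0.5180,-2.2557)
  v7: (1-0.239)·(3.44,-0.88) + 0.239·(0.43,-1.64) = (2.7206,-1.0616)
Perimeter = Σ |v_{i+1} − v_i|:
  edge 1→2: √(-4.1680² + 0.3506²) = 4.1828 (running 4.1828)
  edge 2→3: √(-1.2648² + -1.1599²) = 1.7161 (running 5.8989)
  edge 3→4: √(-1.2229² + -1.5537²) = 1.9773 (running 7.8761)
  edge 4→5: √(1.1312² + -1.8655²) = 2.1816 (running 10.0578)
  edge 5→6: √(2.7228² + -0.0940²) = 2.7245 (running 12.7822)
  edge 6→7: √(2.2026² + 1.1940²) = 2.5054 (running 15.2876)
  edge 7→1: √(0.5992² + 3.1284²) = 3.1853 (running 18.4729)
Perimeter = 18.4729

Perimeter at t=0.239: 18.4729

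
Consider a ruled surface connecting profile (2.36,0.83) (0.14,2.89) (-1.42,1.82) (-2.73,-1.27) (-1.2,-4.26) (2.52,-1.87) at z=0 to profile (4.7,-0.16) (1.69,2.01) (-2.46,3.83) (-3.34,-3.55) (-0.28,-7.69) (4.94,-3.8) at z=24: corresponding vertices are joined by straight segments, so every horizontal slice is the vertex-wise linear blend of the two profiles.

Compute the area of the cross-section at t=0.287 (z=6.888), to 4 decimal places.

Area at t=0.287: 32.7725

Cross-section at t=0.287: each vertex is (1-t)·p0[i] + t·p1[i].
  v1: (1-0.287)·(2.36,0.83) + 0.287·(4.7,-0.16) = (3.0316,0.5459)
  v2: (1-0.287)·(0.14,2.89) + 0.287·(1.69,2.01) = (0.5848,2.6374)
  v3: (1-0.287)·(-1.42,1.82) + 0.287·(-2.46,3.83) = (-1.7185,2.3969)
  v4: (1-0.287)·(-2.73,-1.27) + 0.287·(-3.34,-3.55) = (-2.9051,-1.9244)
  v5: (1-0.287)·(-1.2,-4.26) + 0.287·(-0.28,-7.69) = (-0.9360,-5.2444)
  v6: (1-0.287)·(2.52,-1.87) + 0.287·(4.94,-3.8) = (3.2145,-2.4239)
Shoelace sum Σ(x_i·y_{i+1} − x_{i+1}·y_i):
  i=1: 3.0316·2.6374 − 0.5848·0.5459 = +7.6764 (running +7.6764)
  i=2: 0.5848·2.3969 − -1.7185·2.6374 = +5.9342 (running +13.6106)
  i=3: -1.7185·-1.9244 − -2.9051·2.3969 = +10.2700 (running +23.8806)
  i=4: -2.9051·-5.2444 − -0.9360·-1.9244 = +13.4343 (running +37.3149)
  i=5: -0.9360·-2.4239 − 3.2145·-5.2444 = +19.1270 (running +56.4419)
  i=6: 3.2145·0.5459 − 3.0316·-2.4239 = +9.1030 (running +65.5449)
Area = |Σ|/2 = |65.5449|/2 = 32.7725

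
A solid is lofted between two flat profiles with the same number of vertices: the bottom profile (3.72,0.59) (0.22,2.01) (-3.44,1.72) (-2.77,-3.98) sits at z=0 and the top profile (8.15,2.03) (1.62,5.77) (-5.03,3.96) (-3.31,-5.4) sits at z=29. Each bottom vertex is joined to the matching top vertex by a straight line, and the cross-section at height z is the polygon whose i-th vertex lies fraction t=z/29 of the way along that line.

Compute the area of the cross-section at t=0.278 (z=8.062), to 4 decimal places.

Cross-section at t=0.278: each vertex is (1-t)·p0[i] + t·p1[i].
  v1: (1-0.278)·(3.72,0.59) + 0.278·(8.15,2.03) = (4.9515,0.9903)
  v2: (1-0.278)·(0.22,2.01) + 0.278·(1.62,5.77) = (0.6092,3.0553)
  v3: (1-0.278)·(-3.44,1.72) + 0.278·(-5.03,3.96) = (-3.8820,2.3427)
  v4: (1-0.278)·(-2.77,-3.98) + 0.278·(-3.31,-5.4) = (-2.9201,-4.3748)
Shoelace sum Σ(x_i·y_{i+1} − x_{i+1}·y_i):
  i=1: 4.9515·3.0553 − 0.6092·0.9903 = +14.5250 (running +14.5250)
  i=2: 0.6092·2.3427 − -3.8820·3.0553 = +13.2878 (running +27.8129)
  i=3: -3.8820·-4.3748 − -2.9201·2.3427 = +23.8239 (running +51.6368)
  i=4: -2.9201·0.9903 − 4.9515·-4.3748 = +18.7699 (running +70.4068)
Area = |Σ|/2 = |70.4068|/2 = 35.2034

Area at t=0.278: 35.2034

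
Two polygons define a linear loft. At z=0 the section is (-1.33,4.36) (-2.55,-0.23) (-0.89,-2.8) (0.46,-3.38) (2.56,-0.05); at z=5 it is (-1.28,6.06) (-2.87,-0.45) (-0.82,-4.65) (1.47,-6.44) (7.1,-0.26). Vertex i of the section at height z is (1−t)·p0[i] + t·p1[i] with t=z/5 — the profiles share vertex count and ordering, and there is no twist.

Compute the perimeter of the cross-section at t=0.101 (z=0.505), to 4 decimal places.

Perimeter at t=0.101: 20.4743

Cross-section at t=0.101: each vertex is (1-t)·p0[i] + t·p1[i].
  v1: (1-0.101)·(-1.33,4.36) + 0.101·(-1.28,6.06) = (-1.3250,4.5317)
  v2: (1-0.101)·(-2.55,-0.23) + 0.101·(-2.87,-0.45) = (-2.5823,-0.2522)
  v3: (1-0.101)·(-0.89,-2.8) + 0.101·(-0.82,-4.65) = (-0.8829,-2.9869)
  v4: (1-0.101)·(0.46,-3.38) + 0.101·(1.47,-6.44) = (0.5620,-3.6891)
  v5: (1-0.101)·(2.56,-0.05) + 0.101·(7.1,-0.26) = (3.0185,-0.0712)
Perimeter = Σ |v_{i+1} − v_i|:
  edge 1→2: √(-1.2574² + -4.7839²) = 4.9464 (running 4.9464)
  edge 2→3: √(1.6994² + -2.7346²) = 3.2196 (running 8.1660)
  edge 3→4: √(1.4449² + -0.7022²) = 1.6065 (running 9.7726)
  edge 4→5: √(2.4565² + 3.6178²) = 4.3730 (running 14.1456)
  edge 5→1: √(-4.3435² + 4.6029²) = 6.3287 (running 20.4743)
Perimeter = 20.4743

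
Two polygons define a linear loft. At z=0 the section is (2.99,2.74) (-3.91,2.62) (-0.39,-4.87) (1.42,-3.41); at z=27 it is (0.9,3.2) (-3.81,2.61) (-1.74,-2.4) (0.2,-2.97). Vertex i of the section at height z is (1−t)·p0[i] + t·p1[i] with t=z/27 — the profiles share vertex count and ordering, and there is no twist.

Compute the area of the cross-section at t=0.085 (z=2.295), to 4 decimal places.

Cross-section at t=0.085: each vertex is (1-t)·p0[i] + t·p1[i].
  v1: (1-0.085)·(2.99,2.74) + 0.085·(0.9,3.2) = (2.8124,2.7791)
  v2: (1-0.085)·(-3.91,2.62) + 0.085·(-3.81,2.61) = (-3.9015,2.6191)
  v3: (1-0.085)·(-0.39,-4.87) + 0.085·(-1.74,-2.4) = (-0.5048,-4.6601)
  v4: (1-0.085)·(1.42,-3.41) + 0.085·(0.2,-2.97) = (1.3163,-3.3726)
Shoelace sum Σ(x_i·y_{i+1} − x_{i+1}·y_i):
  i=1: 2.8124·2.6191 − -3.9015·2.7791 = +18.2086 (running +18.2086)
  i=2: -3.9015·-4.6601 − -0.5048·2.6191 = +19.5032 (running +37.7118)
  i=3: -0.5048·-3.3726 − 1.3163·-4.6601 = +7.8363 (running +45.5482)
  i=4: 1.3163·2.7791 − 2.8124·-3.3726 = +13.1431 (running +58.6912)
Area = |Σ|/2 = |58.6912|/2 = 29.3456

Area at t=0.085: 29.3456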